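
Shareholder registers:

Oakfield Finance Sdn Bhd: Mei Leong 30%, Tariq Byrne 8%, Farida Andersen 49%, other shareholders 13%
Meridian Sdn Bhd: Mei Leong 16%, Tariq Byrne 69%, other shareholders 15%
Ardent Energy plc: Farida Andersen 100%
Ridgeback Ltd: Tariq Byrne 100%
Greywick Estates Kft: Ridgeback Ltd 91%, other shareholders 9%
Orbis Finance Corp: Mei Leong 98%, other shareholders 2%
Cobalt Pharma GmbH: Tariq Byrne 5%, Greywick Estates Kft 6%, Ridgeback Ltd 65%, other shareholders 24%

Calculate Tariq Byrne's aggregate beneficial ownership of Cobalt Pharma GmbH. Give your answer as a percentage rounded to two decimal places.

Tariq reaches Cobalt along 3 paths.
Direct stake: 5% = 5%.
Via Ridgeback → Greywick: 100% × 91% × 6% = 5.46%.
Via Ridgeback: 100% × 65% = 65%.
Total: 5% + 5.46% + 65% = 75.46%.

75.46%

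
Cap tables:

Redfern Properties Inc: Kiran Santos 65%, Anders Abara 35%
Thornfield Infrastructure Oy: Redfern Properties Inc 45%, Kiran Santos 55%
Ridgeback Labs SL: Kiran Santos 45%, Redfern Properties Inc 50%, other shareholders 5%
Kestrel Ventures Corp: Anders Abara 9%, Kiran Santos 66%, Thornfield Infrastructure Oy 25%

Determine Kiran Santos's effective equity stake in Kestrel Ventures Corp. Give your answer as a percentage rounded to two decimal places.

87.06%

Kiran reaches Kestrel along 3 paths.
Direct stake: 66% = 66%.
Via Redfern → Thornfield: 65% × 45% × 25% = 7.3125%.
Via Thornfield: 55% × 25% = 13.75%.
Total: 66% + 7.3125% + 13.75% = 87.0625%.
Rounded: 87.06%.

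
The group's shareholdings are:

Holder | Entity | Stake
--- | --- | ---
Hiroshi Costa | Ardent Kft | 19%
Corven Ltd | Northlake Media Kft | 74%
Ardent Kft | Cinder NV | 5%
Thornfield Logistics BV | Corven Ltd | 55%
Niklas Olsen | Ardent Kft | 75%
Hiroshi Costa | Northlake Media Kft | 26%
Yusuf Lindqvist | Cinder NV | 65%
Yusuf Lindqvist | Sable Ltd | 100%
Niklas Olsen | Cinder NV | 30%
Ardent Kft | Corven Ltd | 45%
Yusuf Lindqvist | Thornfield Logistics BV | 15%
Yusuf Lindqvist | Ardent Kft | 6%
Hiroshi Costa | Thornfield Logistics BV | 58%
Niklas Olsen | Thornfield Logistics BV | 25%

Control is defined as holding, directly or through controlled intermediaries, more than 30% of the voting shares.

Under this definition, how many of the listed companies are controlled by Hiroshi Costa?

Hiroshi holds 58% of Thornfield, so Hiroshi controls Thornfield.
Thornfield holds 55% of Corven, so Hiroshi controls Corven.
Hiroshi and Corven together hold 26% + 74% = 100% of Northlake, so Hiroshi controls Northlake.
No other company's threshold is met.
Hiroshi controls 3 companies.

3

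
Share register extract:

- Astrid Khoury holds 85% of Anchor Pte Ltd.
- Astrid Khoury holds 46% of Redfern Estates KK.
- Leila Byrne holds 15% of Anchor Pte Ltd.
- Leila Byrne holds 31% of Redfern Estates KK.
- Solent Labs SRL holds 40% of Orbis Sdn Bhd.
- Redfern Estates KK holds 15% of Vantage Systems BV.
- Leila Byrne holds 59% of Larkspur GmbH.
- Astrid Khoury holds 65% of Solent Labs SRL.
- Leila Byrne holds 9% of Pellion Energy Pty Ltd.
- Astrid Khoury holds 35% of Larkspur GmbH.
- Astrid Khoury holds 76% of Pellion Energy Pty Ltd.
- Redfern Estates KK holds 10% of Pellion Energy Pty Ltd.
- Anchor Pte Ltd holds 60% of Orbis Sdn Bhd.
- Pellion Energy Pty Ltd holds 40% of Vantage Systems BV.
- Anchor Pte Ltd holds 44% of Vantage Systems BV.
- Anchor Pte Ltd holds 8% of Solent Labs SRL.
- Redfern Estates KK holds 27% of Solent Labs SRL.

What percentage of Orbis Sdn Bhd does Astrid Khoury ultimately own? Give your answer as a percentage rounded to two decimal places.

84.69%

Astrid reaches Orbis along 4 paths.
Via Anchor: 85% × 60% = 51%.
Via Solent: 65% × 40% = 26%.
Via Redfern → Solent: 46% × 27% × 40% = 4.968%.
Via Anchor → Solent: 85% × 8% × 40% = 2.72%.
Total: 51% + 26% + 4.968% + 2.72% = 84.688%.
Rounded: 84.69%.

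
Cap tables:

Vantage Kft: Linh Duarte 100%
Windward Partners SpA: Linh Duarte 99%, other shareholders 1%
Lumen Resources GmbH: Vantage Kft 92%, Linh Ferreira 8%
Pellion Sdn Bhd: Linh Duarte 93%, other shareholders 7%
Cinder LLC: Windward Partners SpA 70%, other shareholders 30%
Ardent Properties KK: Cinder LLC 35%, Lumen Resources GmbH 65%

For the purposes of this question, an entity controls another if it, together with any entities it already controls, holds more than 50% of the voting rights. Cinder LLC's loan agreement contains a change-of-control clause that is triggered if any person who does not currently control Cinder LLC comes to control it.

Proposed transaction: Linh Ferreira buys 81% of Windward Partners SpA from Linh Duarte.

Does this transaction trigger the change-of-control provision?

Yes

The purchase adds only to Linh Ferreira's holdings (Linh Duarte's stake shrinks), so Linh Ferreira is the only person who could newly come to control Cinder.
Linh Ferreira's largest direct stake is 8% in Lumen, which does not meet the threshold, so Linh Ferreira controls no company.
Neither Linh Ferreira nor any entity Linh Ferreira controls holds any voting interest in Cinder.
So before the transaction, Linh Ferreira does not control Cinder.
After the purchase, Linh Ferreira holds 81% of Windward directly, and Linh Duarte's stake falls to 18%.
Linh Ferreira holds 81% of Windward, so Linh Ferreira controls Windward.
Windward holds 70% of Cinder, so Linh Ferreira controls Cinder.
Linh Ferreira did not control Cinder before and does after, so the clause is triggered.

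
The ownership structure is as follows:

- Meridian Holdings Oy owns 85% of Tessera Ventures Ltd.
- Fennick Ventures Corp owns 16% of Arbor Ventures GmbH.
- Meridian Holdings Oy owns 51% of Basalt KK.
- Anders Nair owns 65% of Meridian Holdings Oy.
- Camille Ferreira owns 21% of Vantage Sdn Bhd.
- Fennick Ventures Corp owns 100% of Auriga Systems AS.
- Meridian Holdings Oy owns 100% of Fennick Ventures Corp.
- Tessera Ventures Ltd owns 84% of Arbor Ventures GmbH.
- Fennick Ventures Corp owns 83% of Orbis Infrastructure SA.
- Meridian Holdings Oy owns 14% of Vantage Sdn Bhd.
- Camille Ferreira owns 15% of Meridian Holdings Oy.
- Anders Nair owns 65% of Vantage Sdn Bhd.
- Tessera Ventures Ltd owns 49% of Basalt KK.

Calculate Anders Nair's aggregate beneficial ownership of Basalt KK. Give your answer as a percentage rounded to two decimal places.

Anders reaches Basalt along 2 paths.
Via Meridian: 65% × 51% = 33.15%.
Via Meridian → Tessera: 65% × 85% × 49% = 27.0725%.
Total: 33.15% + 27.0725% = 60.2225%.
Rounded: 60.22%.

60.22%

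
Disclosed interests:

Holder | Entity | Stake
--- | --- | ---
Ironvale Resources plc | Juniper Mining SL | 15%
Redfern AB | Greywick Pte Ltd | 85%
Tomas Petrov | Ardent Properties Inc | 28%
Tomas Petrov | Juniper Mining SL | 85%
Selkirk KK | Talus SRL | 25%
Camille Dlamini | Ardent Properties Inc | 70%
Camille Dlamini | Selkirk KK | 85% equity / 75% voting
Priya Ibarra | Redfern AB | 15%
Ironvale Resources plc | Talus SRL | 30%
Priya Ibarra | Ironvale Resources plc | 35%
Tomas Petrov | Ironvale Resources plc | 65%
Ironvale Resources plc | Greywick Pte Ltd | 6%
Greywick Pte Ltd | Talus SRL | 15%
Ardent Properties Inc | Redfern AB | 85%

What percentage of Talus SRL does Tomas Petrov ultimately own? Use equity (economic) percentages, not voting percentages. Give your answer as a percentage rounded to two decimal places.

Tomas reaches Talus along 3 paths.
Via Ironvale: 65% × 30% = 19.5%.
Via Ardent → Redfern → Greywick: 28% × 85% × 85% × 15% = 3.0345%.
Via Ironvale → Greywick: 65% × 6% × 15% = 0.585%.
Total: 19.5% + 3.0345% + 0.585% = 23.1195%.
Rounded: 23.12%.

23.12%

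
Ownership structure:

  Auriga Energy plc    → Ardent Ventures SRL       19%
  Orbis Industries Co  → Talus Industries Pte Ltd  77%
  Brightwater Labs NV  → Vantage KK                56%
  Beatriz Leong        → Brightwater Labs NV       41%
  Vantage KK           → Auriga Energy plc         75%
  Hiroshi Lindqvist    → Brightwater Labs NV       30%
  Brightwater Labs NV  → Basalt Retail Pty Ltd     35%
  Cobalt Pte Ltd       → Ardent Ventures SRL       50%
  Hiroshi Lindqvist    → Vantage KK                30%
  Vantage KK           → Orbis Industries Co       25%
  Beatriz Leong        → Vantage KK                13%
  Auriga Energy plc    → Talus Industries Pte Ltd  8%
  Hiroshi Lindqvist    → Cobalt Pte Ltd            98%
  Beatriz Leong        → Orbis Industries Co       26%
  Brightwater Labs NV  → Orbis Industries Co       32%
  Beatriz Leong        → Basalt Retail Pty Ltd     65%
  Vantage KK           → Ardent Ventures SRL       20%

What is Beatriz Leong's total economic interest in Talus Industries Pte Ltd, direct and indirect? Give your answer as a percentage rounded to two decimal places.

Beatriz reaches Talus along 6 paths.
Via Brightwater → Vantage → Auriga: 41% × 56% × 75% × 8% = 1.3776%.
Via Vantage → Auriga: 13% × 75% × 8% = 0.78%.
Via Brightwater → Orbis: 41% × 32% × 77% = 10.1024%.
Via Brightwater → Vantage → Orbis: 41% × 56% × 25% × 77% = 4.4198%.
Via Vantage → Orbis: 13% × 25% × 77% = 2.5025%.
Via Orbis: 26% × 77% = 20.02%.
Total: 1.3776% + 0.78% + 10.1024% + 4.4198% + 2.5025% + 20.02% = 39.2023%.
Rounded: 39.20%.

39.20%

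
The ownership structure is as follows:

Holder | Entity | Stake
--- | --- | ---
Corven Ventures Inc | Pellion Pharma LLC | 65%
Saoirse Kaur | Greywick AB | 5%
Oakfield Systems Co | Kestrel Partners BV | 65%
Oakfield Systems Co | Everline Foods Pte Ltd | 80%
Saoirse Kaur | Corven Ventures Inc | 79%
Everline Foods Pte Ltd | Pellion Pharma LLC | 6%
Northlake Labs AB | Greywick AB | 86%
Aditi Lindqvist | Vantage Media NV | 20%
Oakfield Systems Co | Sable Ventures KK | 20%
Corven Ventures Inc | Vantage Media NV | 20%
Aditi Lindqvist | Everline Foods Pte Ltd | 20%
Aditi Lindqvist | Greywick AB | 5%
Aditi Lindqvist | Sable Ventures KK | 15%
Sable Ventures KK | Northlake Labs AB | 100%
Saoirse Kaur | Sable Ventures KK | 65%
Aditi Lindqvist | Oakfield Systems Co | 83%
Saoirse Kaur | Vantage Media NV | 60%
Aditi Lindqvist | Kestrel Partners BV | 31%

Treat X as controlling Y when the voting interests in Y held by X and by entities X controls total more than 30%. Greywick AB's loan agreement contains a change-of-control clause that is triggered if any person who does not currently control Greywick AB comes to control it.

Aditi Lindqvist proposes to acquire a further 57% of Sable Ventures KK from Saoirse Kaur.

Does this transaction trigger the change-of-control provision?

The purchase adds only to Aditi's holdings (Saoirse's stake shrinks), so Aditi is the only person who could newly come to control Greywick.
Aditi holds 83% of Oakfield, so Aditi controls Oakfield.
Oakfield and Aditi together hold 20% + 15% = 35% of Sable, so Aditi controls Sable.
Sable holds 100% of Northlake, so Aditi controls Northlake.
Northlake and Aditi together hold 86% + 5% = 91% of Greywick, so Aditi controls Greywick.
So Aditi already controls Greywick before the transaction.
After the purchase, Aditi's direct stake in Sable rises to 15% + 57% = 72%, and Saoirse's stake falls to 8%.
Aditi controlled Greywick already, so this is not a new person acquiring control; every other person's position is unchanged or reduced.
No new person acquires control, so the clause is not triggered.

No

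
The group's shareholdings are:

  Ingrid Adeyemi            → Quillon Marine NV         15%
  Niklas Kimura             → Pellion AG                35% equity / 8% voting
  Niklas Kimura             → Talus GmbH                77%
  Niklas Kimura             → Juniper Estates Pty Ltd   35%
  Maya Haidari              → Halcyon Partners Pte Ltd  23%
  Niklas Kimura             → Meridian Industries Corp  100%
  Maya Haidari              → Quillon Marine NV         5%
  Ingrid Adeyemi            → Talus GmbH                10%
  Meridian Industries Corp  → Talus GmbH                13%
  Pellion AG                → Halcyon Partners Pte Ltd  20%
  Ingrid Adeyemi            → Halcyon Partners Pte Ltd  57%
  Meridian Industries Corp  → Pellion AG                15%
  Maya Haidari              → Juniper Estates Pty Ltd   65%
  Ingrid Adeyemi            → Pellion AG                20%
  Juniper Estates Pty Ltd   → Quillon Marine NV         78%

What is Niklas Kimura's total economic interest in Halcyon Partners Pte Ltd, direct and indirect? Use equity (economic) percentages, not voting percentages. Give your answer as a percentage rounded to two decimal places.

Niklas reaches Halcyon along 2 paths.
Via Meridian → Pellion: 100% × 15% × 20% = 3%.
Via Pellion: 35% × 20% = 7%.
Total: 3% + 7% = 10%.
Rounded: 10.00%.

10.00%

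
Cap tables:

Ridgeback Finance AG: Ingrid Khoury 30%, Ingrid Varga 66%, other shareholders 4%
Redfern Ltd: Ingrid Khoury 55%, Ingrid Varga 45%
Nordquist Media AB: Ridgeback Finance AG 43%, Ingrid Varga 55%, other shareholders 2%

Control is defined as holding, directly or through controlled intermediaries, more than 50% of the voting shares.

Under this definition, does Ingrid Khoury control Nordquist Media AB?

No

Ingrid Khoury holds 55% of Redfern, so Ingrid Khoury controls Redfern.
Neither Ingrid Khoury nor any entity Ingrid Khoury controls holds any voting interest in Nordquist.
So Ingrid Khoury does not control Nordquist.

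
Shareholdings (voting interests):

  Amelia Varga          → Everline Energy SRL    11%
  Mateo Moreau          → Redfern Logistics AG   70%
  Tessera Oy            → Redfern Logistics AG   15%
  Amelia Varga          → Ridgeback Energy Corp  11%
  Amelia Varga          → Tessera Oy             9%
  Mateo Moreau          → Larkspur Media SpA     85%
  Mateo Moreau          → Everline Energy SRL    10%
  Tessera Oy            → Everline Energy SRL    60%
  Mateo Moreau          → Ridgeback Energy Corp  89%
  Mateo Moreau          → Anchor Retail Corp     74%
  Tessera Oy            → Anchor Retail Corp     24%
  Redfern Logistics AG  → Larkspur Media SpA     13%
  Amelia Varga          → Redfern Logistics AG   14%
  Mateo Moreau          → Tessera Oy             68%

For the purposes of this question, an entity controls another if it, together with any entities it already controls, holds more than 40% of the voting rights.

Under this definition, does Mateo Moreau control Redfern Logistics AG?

Mateo holds 68% of Tessera, so Mateo controls Tessera.
Tessera and Mateo together hold 15% + 70% = 85% of Redfern, so Mateo controls Redfern.

Yes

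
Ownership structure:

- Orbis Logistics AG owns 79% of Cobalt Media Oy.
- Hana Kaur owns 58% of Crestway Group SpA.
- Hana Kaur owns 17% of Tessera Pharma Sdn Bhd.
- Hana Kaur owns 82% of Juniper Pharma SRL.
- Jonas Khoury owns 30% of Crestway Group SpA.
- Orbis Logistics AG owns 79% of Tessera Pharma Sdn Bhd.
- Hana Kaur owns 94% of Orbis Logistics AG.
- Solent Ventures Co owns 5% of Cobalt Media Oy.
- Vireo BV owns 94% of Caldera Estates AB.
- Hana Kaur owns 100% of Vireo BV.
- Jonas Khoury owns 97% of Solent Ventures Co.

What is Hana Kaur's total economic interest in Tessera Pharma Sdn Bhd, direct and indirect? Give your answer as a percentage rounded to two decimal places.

Hana reaches Tessera along 2 paths.
Direct stake: 17% = 17%.
Via Orbis: 94% × 79% = 74.26%.
Total: 17% + 74.26% = 91.26%.

91.26%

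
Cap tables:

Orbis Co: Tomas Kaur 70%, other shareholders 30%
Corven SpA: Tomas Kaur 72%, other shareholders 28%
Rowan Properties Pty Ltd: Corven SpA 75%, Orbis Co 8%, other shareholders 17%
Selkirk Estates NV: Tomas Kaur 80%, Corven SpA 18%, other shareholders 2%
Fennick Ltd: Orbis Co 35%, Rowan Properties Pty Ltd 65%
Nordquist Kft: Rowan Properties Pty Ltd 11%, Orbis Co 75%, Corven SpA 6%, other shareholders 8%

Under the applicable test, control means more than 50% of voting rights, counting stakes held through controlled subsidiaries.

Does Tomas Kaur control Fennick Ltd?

Yes

Tomas holds 70% of Orbis, so Tomas controls Orbis.
Tomas holds 72% of Corven, so Tomas controls Corven.
Corven and Orbis together hold 75% + 8% = 83% of Rowan, so Tomas controls Rowan.
Orbis and Rowan together hold 35% + 65% = 100% of Fennick, so Tomas controls Fennick.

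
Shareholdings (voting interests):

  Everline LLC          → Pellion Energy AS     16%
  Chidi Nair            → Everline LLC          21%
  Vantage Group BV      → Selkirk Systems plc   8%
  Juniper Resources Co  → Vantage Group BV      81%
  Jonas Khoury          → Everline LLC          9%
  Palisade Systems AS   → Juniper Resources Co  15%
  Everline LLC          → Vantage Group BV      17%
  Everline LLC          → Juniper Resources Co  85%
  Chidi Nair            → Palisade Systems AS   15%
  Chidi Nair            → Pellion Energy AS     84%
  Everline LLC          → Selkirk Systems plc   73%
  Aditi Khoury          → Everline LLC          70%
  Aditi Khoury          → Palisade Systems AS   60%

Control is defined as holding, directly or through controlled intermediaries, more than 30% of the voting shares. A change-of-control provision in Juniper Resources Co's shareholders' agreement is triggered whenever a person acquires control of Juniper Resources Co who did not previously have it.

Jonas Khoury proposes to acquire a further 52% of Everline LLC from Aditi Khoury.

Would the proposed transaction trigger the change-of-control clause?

Yes

The purchase adds only to Jonas's holdings (Aditi's stake shrinks), so Jonas is the only person who could newly come to control Juniper.
Jonas's largest direct stake is 9% in Everline, which does not meet the threshold, so Jonas controls no company.
Neither Jonas nor any entity Jonas controls holds any voting interest in Juniper.
So before the transaction, Jonas does not control Juniper.
After the purchase, Jonas's direct stake in Everline rises to 9% + 52% = 61%, and Aditi's stake falls to 18%.
Jonas holds 61% of Everline, so Jonas controls Everline.
Everline holds 85% of Juniper, so Jonas controls Juniper.
Jonas did not control Juniper before and does after, so the clause is triggered.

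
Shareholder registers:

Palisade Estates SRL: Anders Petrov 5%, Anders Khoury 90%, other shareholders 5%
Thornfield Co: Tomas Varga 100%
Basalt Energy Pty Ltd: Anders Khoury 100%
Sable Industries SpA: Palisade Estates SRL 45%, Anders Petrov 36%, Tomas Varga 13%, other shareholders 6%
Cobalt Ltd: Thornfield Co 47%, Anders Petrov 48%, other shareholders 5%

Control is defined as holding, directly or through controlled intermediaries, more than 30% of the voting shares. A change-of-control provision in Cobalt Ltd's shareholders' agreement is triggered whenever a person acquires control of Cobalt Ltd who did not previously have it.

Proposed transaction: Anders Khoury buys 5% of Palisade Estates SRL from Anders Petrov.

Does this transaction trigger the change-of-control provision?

No

The purchase adds only to Anders Khoury's holdings (Anders Petrov's stake shrinks), so Anders Khoury is the only person who could newly come to control Cobalt.
Anders Khoury holds 90% of Palisade, so Anders Khoury controls Palisade.
Anders Khoury holds 100% of Basalt, so Anders Khoury controls Basalt.
Palisade holds 45% of Sable, so Anders Khoury controls Sable.
Neither Anders Khoury nor any entity Anders Khoury controls holds any voting interest in Cobalt.
So before the transaction, Anders Khoury does not control Cobalt.
After the purchase, Anders Khoury's direct stake in Palisade rises to 90% + 5% = 95%, and Anders Petrov's stake falls to 0%.
Anders Khoury holds 95% of Palisade, so Anders Khoury controls Palisade.
After the transaction, neither Anders Khoury nor any entity Anders Khoury controls holds a voting interest in Cobalt, so Anders Khoury still does not control it.
No new person acquires control, so the clause is not triggered.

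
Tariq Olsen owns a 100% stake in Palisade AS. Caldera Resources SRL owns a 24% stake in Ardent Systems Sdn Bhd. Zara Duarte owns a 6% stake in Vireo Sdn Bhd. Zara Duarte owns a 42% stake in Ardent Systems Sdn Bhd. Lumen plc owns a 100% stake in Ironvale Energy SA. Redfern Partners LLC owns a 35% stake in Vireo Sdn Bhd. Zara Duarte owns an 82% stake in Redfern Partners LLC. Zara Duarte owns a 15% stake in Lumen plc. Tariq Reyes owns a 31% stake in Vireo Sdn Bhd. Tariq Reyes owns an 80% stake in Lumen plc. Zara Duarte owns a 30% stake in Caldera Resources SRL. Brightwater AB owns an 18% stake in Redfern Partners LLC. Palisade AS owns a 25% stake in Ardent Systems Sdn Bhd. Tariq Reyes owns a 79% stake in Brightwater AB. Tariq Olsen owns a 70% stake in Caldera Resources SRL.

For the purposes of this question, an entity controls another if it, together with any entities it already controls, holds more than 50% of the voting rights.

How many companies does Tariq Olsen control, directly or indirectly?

2

Tariq Olsen holds 70% of Caldera, so Tariq Olsen controls Caldera.
Tariq Olsen holds 100% of Palisade, so Tariq Olsen controls Palisade.
No other company's threshold is met.
Tariq Olsen controls 2 companies.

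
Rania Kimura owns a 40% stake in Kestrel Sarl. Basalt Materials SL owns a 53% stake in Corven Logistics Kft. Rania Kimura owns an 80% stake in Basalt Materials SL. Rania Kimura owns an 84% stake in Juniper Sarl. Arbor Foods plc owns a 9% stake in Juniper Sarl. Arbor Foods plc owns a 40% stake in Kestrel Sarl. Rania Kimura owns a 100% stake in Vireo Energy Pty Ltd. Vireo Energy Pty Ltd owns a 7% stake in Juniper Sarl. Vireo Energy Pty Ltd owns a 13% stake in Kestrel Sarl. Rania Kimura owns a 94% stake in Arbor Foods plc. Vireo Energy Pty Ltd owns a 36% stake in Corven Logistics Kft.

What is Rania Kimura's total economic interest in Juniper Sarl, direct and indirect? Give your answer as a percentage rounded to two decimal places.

Rania reaches Juniper along 3 paths.
Via Arbor: 94% × 9% = 8.46%.
Direct stake: 84% = 84%.
Via Vireo: 100% × 7% = 7%.
Total: 8.46% + 84% + 7% = 99.46%.

99.46%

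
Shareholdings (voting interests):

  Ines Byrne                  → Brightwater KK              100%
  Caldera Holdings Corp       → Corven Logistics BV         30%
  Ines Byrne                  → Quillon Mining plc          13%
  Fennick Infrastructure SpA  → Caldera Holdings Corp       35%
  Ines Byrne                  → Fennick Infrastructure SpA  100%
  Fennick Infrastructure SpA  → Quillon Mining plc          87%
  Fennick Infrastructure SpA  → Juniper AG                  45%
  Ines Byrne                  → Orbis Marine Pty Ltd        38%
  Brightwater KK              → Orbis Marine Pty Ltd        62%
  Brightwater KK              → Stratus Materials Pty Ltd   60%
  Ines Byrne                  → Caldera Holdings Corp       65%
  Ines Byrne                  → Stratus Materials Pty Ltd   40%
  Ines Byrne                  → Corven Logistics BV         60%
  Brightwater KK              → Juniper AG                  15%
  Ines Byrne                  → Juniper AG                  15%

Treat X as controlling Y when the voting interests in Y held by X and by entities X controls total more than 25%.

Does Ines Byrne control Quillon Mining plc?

Yes

Ines holds 100% of Fennick, so Ines controls Fennick.
Ines and Fennick together hold 13% + 87% = 100% of Quillon, so Ines controls Quillon.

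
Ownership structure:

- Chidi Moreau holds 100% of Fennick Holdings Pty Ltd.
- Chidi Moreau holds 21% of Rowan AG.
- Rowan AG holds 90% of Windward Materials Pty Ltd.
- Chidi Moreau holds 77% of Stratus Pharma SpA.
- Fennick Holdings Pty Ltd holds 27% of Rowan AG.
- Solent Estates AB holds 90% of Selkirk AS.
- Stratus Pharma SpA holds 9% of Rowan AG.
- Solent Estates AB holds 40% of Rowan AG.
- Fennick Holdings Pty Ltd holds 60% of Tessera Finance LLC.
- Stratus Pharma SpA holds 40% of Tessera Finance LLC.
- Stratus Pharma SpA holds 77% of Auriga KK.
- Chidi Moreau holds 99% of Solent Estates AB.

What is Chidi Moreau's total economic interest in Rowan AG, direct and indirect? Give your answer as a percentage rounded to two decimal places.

Chidi reaches Rowan along 4 paths.
Direct stake: 21% = 21%.
Via Solent: 99% × 40% = 39.6%.
Via Fennick: 100% × 27% = 27%.
Via Stratus: 77% × 9% = 6.93%.
Total: 21% + 39.6% + 27% + 6.93% = 94.53%.

94.53%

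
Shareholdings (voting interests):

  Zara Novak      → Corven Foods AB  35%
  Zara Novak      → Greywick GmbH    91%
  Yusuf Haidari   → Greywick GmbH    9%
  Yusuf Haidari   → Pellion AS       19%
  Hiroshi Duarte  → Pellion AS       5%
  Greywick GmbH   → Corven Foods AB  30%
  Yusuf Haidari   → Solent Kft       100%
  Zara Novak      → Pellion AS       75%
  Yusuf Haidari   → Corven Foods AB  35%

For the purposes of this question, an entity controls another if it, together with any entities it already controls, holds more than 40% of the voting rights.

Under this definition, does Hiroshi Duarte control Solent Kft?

No

Hiroshi's largest direct stake is 5% in Pellion, which does not meet the threshold, so Hiroshi controls no company.
Neither Hiroshi nor any entity Hiroshi controls holds any voting interest in Solent.
So Hiroshi does not control Solent.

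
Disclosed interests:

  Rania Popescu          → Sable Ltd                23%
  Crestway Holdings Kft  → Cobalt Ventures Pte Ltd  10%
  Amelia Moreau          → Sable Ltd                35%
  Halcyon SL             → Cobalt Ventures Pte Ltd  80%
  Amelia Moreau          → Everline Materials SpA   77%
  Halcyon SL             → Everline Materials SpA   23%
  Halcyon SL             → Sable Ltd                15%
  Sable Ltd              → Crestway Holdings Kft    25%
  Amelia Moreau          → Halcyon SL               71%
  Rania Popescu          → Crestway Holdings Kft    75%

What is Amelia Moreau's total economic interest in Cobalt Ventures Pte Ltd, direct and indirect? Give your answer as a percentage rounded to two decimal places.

Amelia reaches Cobalt along 3 paths.
Via Halcyon → Sable → Crestway: 71% × 15% × 25% × 10% = 0.26625%.
Via Sable → Crestway: 35% × 25% × 10% = 0.875%.
Via Halcyon: 71% × 80% = 56.8%.
Total: 0.26625% + 0.875% + 56.8% = 57.94125%.
Rounded: 57.94%.

57.94%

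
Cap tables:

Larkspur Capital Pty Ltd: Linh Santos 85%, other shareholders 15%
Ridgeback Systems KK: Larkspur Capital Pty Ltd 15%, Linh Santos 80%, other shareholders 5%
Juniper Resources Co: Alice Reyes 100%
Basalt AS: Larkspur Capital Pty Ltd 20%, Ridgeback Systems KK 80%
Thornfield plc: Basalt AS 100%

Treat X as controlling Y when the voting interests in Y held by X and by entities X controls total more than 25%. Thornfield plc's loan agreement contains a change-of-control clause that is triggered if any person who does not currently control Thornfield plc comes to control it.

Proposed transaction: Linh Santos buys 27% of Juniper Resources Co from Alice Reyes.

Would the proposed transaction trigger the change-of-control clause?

The purchase adds only to Linh's holdings (Alice's stake shrinks), so Linh is the only person who could newly come to control Thornfield.
Linh holds 85% of Larkspur, so Linh controls Larkspur.
Larkspur and Linh together hold 15% + 80% = 95% of Ridgeback, so Linh controls Ridgeback.
Larkspur and Ridgeback together hold 20% + 80% = 100% of Basalt, so Linh controls Basalt.
Basalt holds 100% of Thornfield, so Linh controls Thornfield.
So Linh already controls Thornfield before the transaction.
After the purchase, Linh holds 27% of Juniper directly, and Alice's stake falls to 73%.
Linh controlled Thornfield already, so this is not a new person acquiring control; every other person's position is unchanged or reduced.
No new person acquires control, so the clause is not triggered.

No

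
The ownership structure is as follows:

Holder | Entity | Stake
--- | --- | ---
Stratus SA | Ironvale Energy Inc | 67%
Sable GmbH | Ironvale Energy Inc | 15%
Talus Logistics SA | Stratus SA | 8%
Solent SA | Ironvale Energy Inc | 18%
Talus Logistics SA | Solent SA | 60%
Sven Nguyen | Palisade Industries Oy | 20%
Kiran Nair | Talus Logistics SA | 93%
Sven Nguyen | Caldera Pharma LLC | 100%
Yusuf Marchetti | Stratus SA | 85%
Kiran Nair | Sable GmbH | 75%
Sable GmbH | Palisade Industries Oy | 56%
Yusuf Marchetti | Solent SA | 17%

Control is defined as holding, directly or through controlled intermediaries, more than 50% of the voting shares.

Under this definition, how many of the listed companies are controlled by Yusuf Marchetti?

Yusuf holds 85% of Stratus, so Yusuf controls Stratus.
Stratus holds 67% of Ironvale, so Yusuf controls Ironvale.
No other company's threshold is met.
Yusuf controls 2 companies.

2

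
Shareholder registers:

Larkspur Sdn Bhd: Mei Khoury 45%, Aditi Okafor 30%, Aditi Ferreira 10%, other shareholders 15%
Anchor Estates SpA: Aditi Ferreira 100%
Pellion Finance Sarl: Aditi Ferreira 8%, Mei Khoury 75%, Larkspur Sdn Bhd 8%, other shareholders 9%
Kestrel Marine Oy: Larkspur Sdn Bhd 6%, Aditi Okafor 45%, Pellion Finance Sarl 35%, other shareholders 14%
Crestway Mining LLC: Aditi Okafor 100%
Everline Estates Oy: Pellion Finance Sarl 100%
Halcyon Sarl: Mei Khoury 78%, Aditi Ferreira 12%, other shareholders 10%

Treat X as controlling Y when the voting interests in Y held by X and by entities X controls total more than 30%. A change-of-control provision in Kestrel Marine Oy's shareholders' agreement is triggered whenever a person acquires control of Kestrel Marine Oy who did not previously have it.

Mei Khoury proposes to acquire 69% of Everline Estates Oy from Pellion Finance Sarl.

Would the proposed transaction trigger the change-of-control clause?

The purchase adds only to Mei's holdings (Pellion's stake shrinks), so Mei is the only person who could newly come to control Kestrel.
Mei holds 45% of Larkspur, so Mei controls Larkspur.
Mei and Larkspur together hold 75% + 8% = 83% of Pellion, so Mei controls Pellion.
Larkspur and Pellion together hold 6% + 35% = 41% of Kestrel, so Mei controls Kestrel.
So Mei already controls Kestrel before the transaction.
After the purchase, Mei holds 69% of Everline directly, and Pellion's stake falls to 31%.
Mei controlled Kestrel already, so this is not a new person acquiring control; every other person's position is unchanged or reduced.
No new person acquires control, so the clause is not triggered.

No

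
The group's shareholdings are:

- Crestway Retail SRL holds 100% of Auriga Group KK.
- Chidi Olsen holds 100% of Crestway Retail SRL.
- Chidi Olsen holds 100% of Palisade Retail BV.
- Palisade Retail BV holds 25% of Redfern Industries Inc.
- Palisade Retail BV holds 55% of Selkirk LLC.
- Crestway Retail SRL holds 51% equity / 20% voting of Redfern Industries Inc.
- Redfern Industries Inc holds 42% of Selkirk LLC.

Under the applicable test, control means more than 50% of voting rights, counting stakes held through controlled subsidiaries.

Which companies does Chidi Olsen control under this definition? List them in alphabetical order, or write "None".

Auriga Group KK, Crestway Retail SRL, Palisade Retail BV, Selkirk LLC

Chidi holds 100% of Crestway, so Chidi controls Crestway.
Chidi holds 100% of Palisade, so Chidi controls Palisade.
Palisade holds 55% of Selkirk, so Chidi controls Selkirk.
Crestway holds 100% of Auriga, so Chidi controls Auriga.
No other company's threshold is met.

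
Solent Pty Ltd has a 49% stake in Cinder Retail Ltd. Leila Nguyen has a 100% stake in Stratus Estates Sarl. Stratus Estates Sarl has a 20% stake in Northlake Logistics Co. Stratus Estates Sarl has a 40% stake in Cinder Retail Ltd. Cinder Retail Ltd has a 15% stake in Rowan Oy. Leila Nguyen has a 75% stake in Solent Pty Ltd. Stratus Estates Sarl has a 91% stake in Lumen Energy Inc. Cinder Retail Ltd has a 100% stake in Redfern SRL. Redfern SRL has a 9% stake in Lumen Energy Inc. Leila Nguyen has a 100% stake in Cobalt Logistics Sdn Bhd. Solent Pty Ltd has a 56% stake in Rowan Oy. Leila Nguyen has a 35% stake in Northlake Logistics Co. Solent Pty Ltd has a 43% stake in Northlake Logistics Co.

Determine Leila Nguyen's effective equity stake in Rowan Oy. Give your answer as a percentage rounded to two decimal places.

Leila reaches Rowan along 3 paths.
Via Solent: 75% × 56% = 42%.
Via Stratus → Cinder: 100% × 40% × 15% = 6%.
Via Solent → Cinder: 75% × 49% × 15% = 5.5125%.
Total: 42% + 6% + 5.5125% = 53.5125%.
Rounded: 53.51%.

53.51%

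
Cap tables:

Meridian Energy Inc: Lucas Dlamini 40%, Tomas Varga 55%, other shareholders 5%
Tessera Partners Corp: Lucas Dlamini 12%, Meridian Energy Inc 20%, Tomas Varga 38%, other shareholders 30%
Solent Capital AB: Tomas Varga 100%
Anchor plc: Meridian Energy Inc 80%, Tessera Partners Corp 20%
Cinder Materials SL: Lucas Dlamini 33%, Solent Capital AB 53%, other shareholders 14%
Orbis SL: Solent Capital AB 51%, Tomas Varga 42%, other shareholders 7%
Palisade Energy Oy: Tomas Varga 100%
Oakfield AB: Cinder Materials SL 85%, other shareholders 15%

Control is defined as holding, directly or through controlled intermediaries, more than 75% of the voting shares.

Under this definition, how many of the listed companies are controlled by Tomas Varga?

Tomas holds 100% of Solent, so Tomas controls Solent.
Solent and Tomas together hold 51% + 42% = 93% of Orbis, so Tomas controls Orbis.
Tomas holds 100% of Palisade, so Tomas controls Palisade.
No other company's threshold is met.
Tomas controls 3 companies.

3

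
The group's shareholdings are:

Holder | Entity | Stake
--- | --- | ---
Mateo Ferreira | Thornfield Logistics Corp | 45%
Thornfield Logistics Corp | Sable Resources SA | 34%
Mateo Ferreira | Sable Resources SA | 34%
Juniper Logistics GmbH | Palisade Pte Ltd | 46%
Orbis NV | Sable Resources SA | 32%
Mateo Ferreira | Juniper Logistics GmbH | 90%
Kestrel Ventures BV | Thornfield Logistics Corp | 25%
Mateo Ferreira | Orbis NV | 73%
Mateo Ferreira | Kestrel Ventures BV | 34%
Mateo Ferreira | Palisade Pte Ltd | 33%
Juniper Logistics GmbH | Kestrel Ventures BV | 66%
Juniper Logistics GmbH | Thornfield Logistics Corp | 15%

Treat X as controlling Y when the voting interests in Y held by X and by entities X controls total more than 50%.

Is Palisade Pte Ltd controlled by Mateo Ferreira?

Mateo holds 90% of Juniper, so Mateo controls Juniper.
Mateo and Juniper together hold 33% + 46% = 79% of Palisade, so Mateo controls Palisade.

Yes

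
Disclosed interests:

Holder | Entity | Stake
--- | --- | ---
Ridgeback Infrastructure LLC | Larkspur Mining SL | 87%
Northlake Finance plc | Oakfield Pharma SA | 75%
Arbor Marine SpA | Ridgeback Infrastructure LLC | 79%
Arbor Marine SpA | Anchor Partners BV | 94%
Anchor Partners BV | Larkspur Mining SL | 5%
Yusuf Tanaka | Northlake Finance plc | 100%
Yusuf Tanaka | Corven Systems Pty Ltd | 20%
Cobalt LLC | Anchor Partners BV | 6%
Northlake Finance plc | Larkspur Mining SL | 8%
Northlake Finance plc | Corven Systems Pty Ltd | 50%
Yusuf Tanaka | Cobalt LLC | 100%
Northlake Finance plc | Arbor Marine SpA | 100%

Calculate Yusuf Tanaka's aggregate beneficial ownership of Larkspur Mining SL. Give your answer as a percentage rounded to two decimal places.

Yusuf reaches Larkspur along 4 paths.
Via Northlake → Arbor → Ridgeback: 100% × 100% × 79% × 87% = 68.73%.
Via Northlake: 100% × 8% = 8%.
Via Cobalt → Anchor: 100% × 6% × 5% = 0.3%.
Via Northlake → Arbor → Anchor: 100% × 100% × 94% × 5% = 4.7%.
Total: 68.73% + 8% + 0.3% + 4.7% = 81.73%.

81.73%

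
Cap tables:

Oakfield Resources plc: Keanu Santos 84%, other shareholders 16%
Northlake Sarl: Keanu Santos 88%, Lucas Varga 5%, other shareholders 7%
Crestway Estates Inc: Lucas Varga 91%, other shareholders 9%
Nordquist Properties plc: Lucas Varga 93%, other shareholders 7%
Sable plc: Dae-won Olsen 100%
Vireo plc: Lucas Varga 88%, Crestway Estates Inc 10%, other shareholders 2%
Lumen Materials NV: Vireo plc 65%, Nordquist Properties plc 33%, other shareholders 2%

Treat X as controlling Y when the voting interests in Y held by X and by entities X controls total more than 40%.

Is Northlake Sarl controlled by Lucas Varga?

No

Lucas holds 91% of Crestway, so Lucas controls Crestway.
Lucas holds 93% of Nordquist, so Lucas controls Nordquist.
Lucas and Crestway together hold 88% + 10% = 98% of Vireo, so Lucas controls Vireo.
Vireo and Nordquist together hold 65% + 33% = 98% of Lumen, so Lucas controls Lumen.
In Northlake, Lucas's side holds only 5%, not > 40%.
So Lucas does not control Northlake.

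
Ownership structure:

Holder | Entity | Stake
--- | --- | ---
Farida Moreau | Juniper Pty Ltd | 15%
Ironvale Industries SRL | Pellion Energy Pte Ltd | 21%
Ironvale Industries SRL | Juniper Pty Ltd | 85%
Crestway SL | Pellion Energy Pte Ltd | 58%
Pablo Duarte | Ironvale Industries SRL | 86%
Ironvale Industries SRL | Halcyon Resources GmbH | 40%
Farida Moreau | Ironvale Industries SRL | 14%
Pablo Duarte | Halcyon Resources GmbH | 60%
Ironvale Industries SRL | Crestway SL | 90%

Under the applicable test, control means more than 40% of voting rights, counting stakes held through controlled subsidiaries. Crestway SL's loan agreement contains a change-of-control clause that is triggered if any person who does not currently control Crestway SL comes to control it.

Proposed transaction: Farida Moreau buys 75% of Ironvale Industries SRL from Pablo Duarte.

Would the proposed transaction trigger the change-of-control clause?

Yes

The purchase adds only to Farida's holdings (Pablo's stake shrinks), so Farida is the only person who could newly come to control Crestway.
Farida's largest direct stake is 15% in Juniper, which does not meet the threshold, so Farida controls no company.
Neither Farida nor any entity Farida controls holds any voting interest in Crestway.
So before the transaction, Farida does not control Crestway.
After the purchase, Farida's direct stake in Ironvale rises to 14% + 75% = 89%, and Pablo's stake falls to 11%.
Farida holds 89% of Ironvale, so Farida controls Ironvale.
Ironvale holds 90% of Crestway, so Farida controls Crestway.
Farida did not control Crestway before and does after, so the clause is triggered.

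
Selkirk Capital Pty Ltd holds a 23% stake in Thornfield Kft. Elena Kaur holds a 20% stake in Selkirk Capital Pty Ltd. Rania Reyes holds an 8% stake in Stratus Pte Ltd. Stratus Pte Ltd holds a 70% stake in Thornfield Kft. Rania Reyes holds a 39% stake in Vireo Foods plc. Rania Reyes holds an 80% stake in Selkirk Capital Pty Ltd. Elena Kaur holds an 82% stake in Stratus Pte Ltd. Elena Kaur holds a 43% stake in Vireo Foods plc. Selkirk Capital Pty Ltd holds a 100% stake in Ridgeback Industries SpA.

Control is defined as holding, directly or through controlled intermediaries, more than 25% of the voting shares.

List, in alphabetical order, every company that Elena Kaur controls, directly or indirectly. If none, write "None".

Elena holds 43% of Vireo, so Elena controls Vireo.
Elena holds 82% of Stratus, so Elena controls Stratus.
Stratus holds 70% of Thornfield, so Elena controls Thornfield.
No other company's threshold is met.

Stratus Pte Ltd, Thornfield Kft, Vireo Foods plc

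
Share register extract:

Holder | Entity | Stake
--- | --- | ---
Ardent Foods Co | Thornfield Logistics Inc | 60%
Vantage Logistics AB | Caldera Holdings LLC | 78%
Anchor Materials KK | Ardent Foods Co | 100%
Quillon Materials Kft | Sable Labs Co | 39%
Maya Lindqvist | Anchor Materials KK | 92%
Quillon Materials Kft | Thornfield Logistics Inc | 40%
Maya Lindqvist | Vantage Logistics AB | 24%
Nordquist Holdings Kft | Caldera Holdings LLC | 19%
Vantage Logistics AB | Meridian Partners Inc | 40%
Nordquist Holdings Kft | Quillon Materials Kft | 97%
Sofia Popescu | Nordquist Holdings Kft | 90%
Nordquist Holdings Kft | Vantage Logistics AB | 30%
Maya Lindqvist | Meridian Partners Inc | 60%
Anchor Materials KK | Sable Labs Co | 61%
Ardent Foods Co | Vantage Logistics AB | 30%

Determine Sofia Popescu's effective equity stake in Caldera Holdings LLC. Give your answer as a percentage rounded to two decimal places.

Sofia reaches Caldera along 2 paths.
Via Nordquist → Vantage: 90% × 30% × 78% = 21.06%.
Via Nordquist: 90% × 19% = 17.1%.
Total: 21.06% + 17.1% = 38.16%.

38.16%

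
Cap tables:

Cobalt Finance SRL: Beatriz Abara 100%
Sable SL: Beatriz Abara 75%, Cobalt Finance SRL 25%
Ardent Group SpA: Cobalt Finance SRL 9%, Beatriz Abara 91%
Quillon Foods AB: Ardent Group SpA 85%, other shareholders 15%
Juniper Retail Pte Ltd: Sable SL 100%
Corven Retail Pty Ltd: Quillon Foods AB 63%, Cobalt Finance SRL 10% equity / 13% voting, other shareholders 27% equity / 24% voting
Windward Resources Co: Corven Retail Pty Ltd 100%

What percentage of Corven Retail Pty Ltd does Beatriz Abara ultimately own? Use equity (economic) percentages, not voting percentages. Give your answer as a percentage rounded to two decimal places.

Beatriz reaches Corven along 3 paths.
Via Cobalt → Ardent → Quillon: 100% × 9% × 85% × 63% = 4.8195%.
Via Ardent → Quillon: 91% × 85% × 63% = 48.7305%.
Via Cobalt: 100% × 10% = 10%.
Total: 4.8195% + 48.7305% + 10% = 63.55%.

63.55%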